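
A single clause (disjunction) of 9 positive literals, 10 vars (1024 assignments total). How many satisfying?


Step 1: Total=2^10=1024
Step 2: Unsat when all 9 false: 2^1=2
Step 3: Sat=1024-2=1022

1022


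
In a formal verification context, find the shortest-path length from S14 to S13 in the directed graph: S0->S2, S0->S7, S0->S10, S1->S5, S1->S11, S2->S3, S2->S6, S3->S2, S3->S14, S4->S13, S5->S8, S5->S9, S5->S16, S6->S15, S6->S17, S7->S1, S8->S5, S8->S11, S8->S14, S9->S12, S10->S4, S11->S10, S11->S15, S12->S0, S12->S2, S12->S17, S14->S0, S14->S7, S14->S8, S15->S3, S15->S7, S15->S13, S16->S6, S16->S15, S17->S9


BFS layer-by-layer from S14:
  dist 0: {S14}
  dist 1: {S0, S7, S8}
  dist 2: {S1, S2, S5, S10, S11}
  dist 3: {S3, S4, S6, S9, S15, S16}
  dist 4: {S12, S13, S17}
  -> S13 reached at distance 4
Shortest path length = 4

4


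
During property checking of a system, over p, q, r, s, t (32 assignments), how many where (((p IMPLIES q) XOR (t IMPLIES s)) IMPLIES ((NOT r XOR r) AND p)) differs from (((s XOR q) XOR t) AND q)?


F1 = (((p IMPLIES q) XOR (t IMPLIES s)) IMPLIES ((NOT r XOR r) AND p))
F2 = (((s XOR q) XOR t) AND q)
Evaluate both on each of 32 rows (bits = p,q,r,s,t):
  row 0 [00000]: F1=1 F2=0 (differ) -> 1
  row 1 [00001]: F1=0 F2=0 -> 0
  row 2 [00010]: F1=1 F2=0 (differ) -> 1
  row 3 [00011]: F1=1 F2=0 (differ) -> 1
  row 4 [00100]: F1=1 F2=0 (differ) -> 1
  row 5 [00101]: F1=0 F2=0 -> 0
  row 6 [00110]: F1=1 F2=0 (differ) -> 1
  row 7 [00111]: F1=1 F2=0 (differ) -> 1
  row 8 [01000]: F1=1 F2=1 -> 0
  row 9 [01001]: F1=0 F2=0 -> 0
  row 10 [01010]: F1=1 F2=0 (differ) -> 1
  row 11 [01011]: F1=1 F2=1 -> 0
  row 12 [01100]: F1=1 F2=1 -> 0
  row 13 [01101]: F1=0 F2=0 -> 0
  row 14 [01110]: F1=1 F2=0 (differ) -> 1
  row 15 [01111]: F1=1 F2=1 -> 0
  row 16 [10000]: F1=1 F2=0 (differ) -> 1
  row 17 [10001]: F1=1 F2=0 (differ) -> 1
  row 18 [10010]: F1=1 F2=0 (differ) -> 1
  row 19 [10011]: F1=1 F2=0 (differ) -> 1
  row 20 [10100]: F1=1 F2=0 (differ) -> 1
  row 21 [10101]: F1=1 F2=0 (differ) -> 1
  row 22 [10110]: F1=1 F2=0 (differ) -> 1
  row 23 [10111]: F1=1 F2=0 (differ) -> 1
  row 24 [11000]: F1=1 F2=1 -> 0
  row 25 [11001]: F1=1 F2=0 (differ) -> 1
  row 26 [11010]: F1=1 F2=0 (differ) -> 1
  row 27 [11011]: F1=1 F2=1 -> 0
  row 28 [11100]: F1=1 F2=1 -> 0
  row 29 [11101]: F1=1 F2=0 (differ) -> 1
  row 30 [11110]: F1=1 F2=0 (differ) -> 1
  row 31 [11111]: F1=1 F2=1 -> 0
Full result column, 8 rows per line (p,q fixed per line; r,s,t runs 000..111 left to right):
  rows 0-7 [p,q=00]: 10111011  (ones: 6)
  rows 8-15 [p,q=01]: 00100010  (ones: 2)
  rows 16-23 [p,q=10]: 11111111  (ones: 8)
  rows 24-31 [p,q=11]: 01100110  (ones: 4)
Disagreements = 6+2+8+4 = 20

20


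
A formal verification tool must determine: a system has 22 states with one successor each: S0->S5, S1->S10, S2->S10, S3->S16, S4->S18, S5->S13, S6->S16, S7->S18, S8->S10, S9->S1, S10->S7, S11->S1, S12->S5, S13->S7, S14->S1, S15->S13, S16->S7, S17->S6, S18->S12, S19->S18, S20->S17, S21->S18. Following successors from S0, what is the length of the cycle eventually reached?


Trace from S0 until a state repeats:
  S0 -> S5 -> S13 -> S7 -> S18 -> S12 -> S5
S5 first seen at step 1, revisited at step 6.
Cycle length = 6 - 1 = 5

5


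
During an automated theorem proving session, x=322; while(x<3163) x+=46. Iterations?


Step 1: x goes from 322 toward 3163 by 46; the body runs while x<3163, so iterations = ceil((bound-start)/step)
Step 2: Distance=2841
Step 3: ceil(2841/46)=62

62


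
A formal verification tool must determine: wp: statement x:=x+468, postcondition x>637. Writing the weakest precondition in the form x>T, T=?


Formula: wp(x:=E, P) = P[E/x] (substitute E for x in postcondition)
Step 1: Postcondition: x>637
Step 2: Substitute x+468 for x: x+468>637
Step 3: Solve for x: x > 637-468 = 169

169


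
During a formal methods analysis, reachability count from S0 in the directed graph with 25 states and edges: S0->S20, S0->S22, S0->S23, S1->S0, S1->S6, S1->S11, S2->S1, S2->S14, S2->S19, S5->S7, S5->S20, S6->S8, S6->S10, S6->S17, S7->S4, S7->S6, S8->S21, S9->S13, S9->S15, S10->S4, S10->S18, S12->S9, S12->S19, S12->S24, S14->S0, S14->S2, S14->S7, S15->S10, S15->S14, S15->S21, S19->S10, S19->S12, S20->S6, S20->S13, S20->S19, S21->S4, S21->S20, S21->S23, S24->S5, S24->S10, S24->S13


BFS from S0:
  layer 0: {S0}
  layer 1: {S20, S22, S23}
  layer 2: {S6, S13, S19}
  layer 3: {S8, S10, S12, S17}
  layer 4: {S4, S9, S18, S21, S24}
  layer 5: {S5, S15}
  layer 6: {S7, S14}
  layer 7: {S2}
  layer 8: {S1}
  layer 9: {S11}
Reachable set: {S0, S1, S2, S4, S5, S6, S7, S8, S9, S10, S11, S12, S13, S14, S15, S17, S18, S19, S20, S21, S22, S23, S24}
Count = 23

23


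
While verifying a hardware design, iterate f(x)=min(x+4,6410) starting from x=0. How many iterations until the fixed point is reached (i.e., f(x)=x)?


Step 1: x=0, cap=6410, increment=4
Step 2: x grows by 4 each step until capped at 6410; fixed point is x=6410
Step 3: iterations = ceil(6410/4) = 1603

1603


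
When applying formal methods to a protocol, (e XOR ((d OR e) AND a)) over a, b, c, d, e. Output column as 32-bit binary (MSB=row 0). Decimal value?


Formula: (e XOR ((d OR e) AND a)) over a, b, c, d, e (32 rows)
Evaluate each row (bits = a,b,c,d,e, MSB first):
  row 0 [00000]: (0 XOR ((0 OR 0) AND 0)) -> 0
  row 1 [00001]: (1 XOR ((0 OR 1) AND 0)) -> 1
  row 2 [00010]: (0 XOR ((1 OR 0) AND 0)) -> 0
  row 3 [00011]: (1 XOR ((1 OR 1) AND 0)) -> 1
  row 4 [00100]: (0 XOR ((0 OR 0) AND 0)) -> 0
  row 5 [00101]: (1 XOR ((0 OR 1) AND 0)) -> 1
  row 6 [00110]: (0 XOR ((1 OR 0) AND 0)) -> 0
  row 7 [00111]: (1 XOR ((1 OR 1) AND 0)) -> 1
  row 8 [01000]: (0 XOR ((0 OR 0) AND 0)) -> 0
  row 9 [01001]: (1 XOR ((0 OR 1) AND 0)) -> 1
  row 10 [01010]: (0 XOR ((1 OR 0) AND 0)) -> 0
  row 11 [01011]: (1 XOR ((1 OR 1) AND 0)) -> 1
  row 12 [01100]: (0 XOR ((0 OR 0) AND 0)) -> 0
  row 13 [01101]: (1 XOR ((0 OR 1) AND 0)) -> 1
  row 14 [01110]: (0 XOR ((1 OR 0) AND 0)) -> 0
  row 15 [01111]: (1 XOR ((1 OR 1) AND 0)) -> 1
  row 16 [10000]: (0 XOR ((0 OR 0) AND 1)) -> 0
  row 17 [10001]: (1 XOR ((0 OR 1) AND 1)) -> 0
  row 18 [10010]: (0 XOR ((1 OR 0) AND 1)) -> 1
  row 19 [10011]: (1 XOR ((1 OR 1) AND 1)) -> 0
  row 20 [10100]: (0 XOR ((0 OR 0) AND 1)) -> 0
  row 21 [10101]: (1 XOR ((0 OR 1) AND 1)) -> 0
  row 22 [10110]: (0 XOR ((1 OR 0) AND 1)) -> 1
  row 23 [10111]: (1 XOR ((1 OR 1) AND 1)) -> 0
  row 24 [11000]: (0 XOR ((0 OR 0) AND 1)) -> 0
  row 25 [11001]: (1 XOR ((0 OR 1) AND 1)) -> 0
  row 26 [11010]: (0 XOR ((1 OR 0) AND 1)) -> 1
  row 27 [11011]: (1 XOR ((1 OR 1) AND 1)) -> 0
  row 28 [11100]: (0 XOR ((0 OR 0) AND 1)) -> 0
  row 29 [11101]: (1 XOR ((0 OR 1) AND 1)) -> 0
  row 30 [11110]: (0 XOR ((1 OR 0) AND 1)) -> 1
  row 31 [11111]: (1 XOR ((1 OR 1) AND 1)) -> 0
Full result column, 4 rows per line (a,b,c fixed per line; d,e runs 00..11 left to right):
  rows 0-3 [a,b,c=000]: 0101  = hex 5
  rows 4-7 [a,b,c=001]: 0101  = hex 5
  rows 8-11 [a,b,c=010]: 0101  = hex 5
  rows 12-15 [a,b,c=011]: 0101  = hex 5
  rows 16-19 [a,b,c=100]: 0010  = hex 2
  rows 20-23 [a,b,c=101]: 0010  = hex 2
  rows 24-27 [a,b,c=110]: 0010  = hex 2
  rows 28-31 [a,b,c=111]: 0010  = hex 2
Output column (row 0 .. row 31) = 01010101010101010010001000100010
Output column grouped in 4s = 0101 0101 0101 0101 0010 0010 0010 0010 = 0x55552222
Convert to decimal digit by digit (value = value*16 + digit):
  5 -> 5
  5*16 + 5 = 85
  85*16 + 5 = 1365
  1365*16 + 5 = 21845
  21845*16 + 2 = 349522
  349522*16 + 2 = 5592354
  5592354*16 + 2 = 89477666
  89477666*16 + 2 = 1431642658
Decimal = 1431642658

1431642658


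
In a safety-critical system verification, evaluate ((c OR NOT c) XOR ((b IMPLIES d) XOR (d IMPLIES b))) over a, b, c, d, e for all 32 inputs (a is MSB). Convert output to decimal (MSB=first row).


Formula: ((c OR NOT c) XOR ((b IMPLIES d) XOR (d IMPLIES b))) over a, b, c, d, e (32 rows)
Evaluate each row (bits = a,b,c,d,e, MSB first):
  row 0 [00000]: ((0 OR NOT 0) XOR ((0 IMPLIES 0) XOR (0 IMPLIES 0))) -> 1
  row 1 [00001]: ((0 OR NOT 0) XOR ((0 IMPLIES 0) XOR (0 IMPLIES 0))) -> 1
  row 2 [00010]: ((0 OR NOT 0) XOR ((0 IMPLIES 1) XOR (1 IMPLIES 0))) -> 0
  row 3 [00011]: ((0 OR NOT 0) XOR ((0 IMPLIES 1) XOR (1 IMPLIES 0))) -> 0
  row 4 [00100]: ((1 OR NOT 1) XOR ((0 IMPLIES 0) XOR (0 IMPLIES 0))) -> 1
  row 5 [00101]: ((1 OR NOT 1) XOR ((0 IMPLIES 0) XOR (0 IMPLIES 0))) -> 1
  row 6 [00110]: ((1 OR NOT 1) XOR ((0 IMPLIES 1) XOR (1 IMPLIES 0))) -> 0
  row 7 [00111]: ((1 OR NOT 1) XOR ((0 IMPLIES 1) XOR (1 IMPLIES 0))) -> 0
  row 8 [01000]: ((0 OR NOT 0) XOR ((1 IMPLIES 0) XOR (0 IMPLIES 1))) -> 0
  row 9 [01001]: ((0 OR NOT 0) XOR ((1 IMPLIES 0) XOR (0 IMPLIES 1))) -> 0
  row 10 [01010]: ((0 OR NOT 0) XOR ((1 IMPLIES 1) XOR (1 IMPLIES 1))) -> 1
  row 11 [01011]: ((0 OR NOT 0) XOR ((1 IMPLIES 1) XOR (1 IMPLIES 1))) -> 1
  row 12 [01100]: ((1 OR NOT 1) XOR ((1 IMPLIES 0) XOR (0 IMPLIES 1))) -> 0
  row 13 [01101]: ((1 OR NOT 1) XOR ((1 IMPLIES 0) XOR (0 IMPLIES 1))) -> 0
  row 14 [01110]: ((1 OR NOT 1) XOR ((1 IMPLIES 1) XOR (1 IMPLIES 1))) -> 1
  row 15 [01111]: ((1 OR NOT 1) XOR ((1 IMPLIES 1) XOR (1 IMPLIES 1))) -> 1
  row 16 [10000]: ((0 OR NOT 0) XOR ((0 IMPLIES 0) XOR (0 IMPLIES 0))) -> 1
  row 17 [10001]: ((0 OR NOT 0) XOR ((0 IMPLIES 0) XOR (0 IMPLIES 0))) -> 1
  row 18 [10010]: ((0 OR NOT 0) XOR ((0 IMPLIES 1) XOR (1 IMPLIES 0))) -> 0
  row 19 [10011]: ((0 OR NOT 0) XOR ((0 IMPLIES 1) XOR (1 IMPLIES 0))) -> 0
  row 20 [10100]: ((1 OR NOT 1) XOR ((0 IMPLIES 0) XOR (0 IMPLIES 0))) -> 1
  row 21 [10101]: ((1 OR NOT 1) XOR ((0 IMPLIES 0) XOR (0 IMPLIES 0))) -> 1
  row 22 [10110]: ((1 OR NOT 1) XOR ((0 IMPLIES 1) XOR (1 IMPLIES 0))) -> 0
  row 23 [10111]: ((1 OR NOT 1) XOR ((0 IMPLIES 1) XOR (1 IMPLIES 0))) -> 0
  row 24 [11000]: ((0 OR NOT 0) XOR ((1 IMPLIES 0) XOR (0 IMPLIES 1))) -> 0
  row 25 [11001]: ((0 OR NOT 0) XOR ((1 IMPLIES 0) XOR (0 IMPLIES 1))) -> 0
  row 26 [11010]: ((0 OR NOT 0) XOR ((1 IMPLIES 1) XOR (1 IMPLIES 1))) -> 1
  row 27 [11011]: ((0 OR NOT 0) XOR ((1 IMPLIES 1) XOR (1 IMPLIES 1))) -> 1
  row 28 [11100]: ((1 OR NOT 1) XOR ((1 IMPLIES 0) XOR (0 IMPLIES 1))) -> 0
  row 29 [11101]: ((1 OR NOT 1) XOR ((1 IMPLIES 0) XOR (0 IMPLIES 1))) -> 0
  row 30 [11110]: ((1 OR NOT 1) XOR ((1 IMPLIES 1) XOR (1 IMPLIES 1))) -> 1
  row 31 [11111]: ((1 OR NOT 1) XOR ((1 IMPLIES 1) XOR (1 IMPLIES 1))) -> 1
Full result column, 4 rows per line (a,b,c fixed per line; d,e runs 00..11 left to right):
  rows 0-3 [a,b,c=000]: 1100  = hex C
  rows 4-7 [a,b,c=001]: 1100  = hex C
  rows 8-11 [a,b,c=010]: 0011  = hex 3
  rows 12-15 [a,b,c=011]: 0011  = hex 3
  rows 16-19 [a,b,c=100]: 1100  = hex C
  rows 20-23 [a,b,c=101]: 1100  = hex C
  rows 24-27 [a,b,c=110]: 0011  = hex 3
  rows 28-31 [a,b,c=111]: 0011  = hex 3
Output column (row 0 .. row 31) = 11001100001100111100110000110011
Output column grouped in 4s = 1100 1100 0011 0011 1100 1100 0011 0011 = 0xCC33CC33
Convert to decimal digit by digit (value = value*16 + digit):
  C -> 12
  12*16 + 12 (C) = 204
  204*16 + 3 = 3267
  3267*16 + 3 = 52275
  52275*16 + 12 (C) = 836412
  836412*16 + 12 (C) = 13382604
  13382604*16 + 3 = 214121667
  214121667*16 + 3 = 3425946675
Decimal = 3425946675

3425946675


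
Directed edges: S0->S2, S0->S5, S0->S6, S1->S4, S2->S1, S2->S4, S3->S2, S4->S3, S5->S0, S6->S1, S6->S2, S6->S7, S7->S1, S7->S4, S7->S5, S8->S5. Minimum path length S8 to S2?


BFS layer-by-layer from S8:
  dist 0: {S8}
  dist 1: {S5}
  dist 2: {S0}
  dist 3: {S2, S6}
  -> S2 reached at distance 3
Shortest path length = 3

3


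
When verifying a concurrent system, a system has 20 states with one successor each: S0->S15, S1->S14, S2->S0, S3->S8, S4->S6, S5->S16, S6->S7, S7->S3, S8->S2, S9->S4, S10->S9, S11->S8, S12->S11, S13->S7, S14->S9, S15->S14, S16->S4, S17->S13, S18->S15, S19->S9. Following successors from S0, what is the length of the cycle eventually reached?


Trace from S0 until a state repeats:
  S0 -> S15 -> S14 -> S9 -> S4 -> S6 -> S7 -> S3 -> S8 -> S2 -> S0
S0 first seen at step 0, revisited at step 10.
Cycle length = 10 - 0 = 10

10


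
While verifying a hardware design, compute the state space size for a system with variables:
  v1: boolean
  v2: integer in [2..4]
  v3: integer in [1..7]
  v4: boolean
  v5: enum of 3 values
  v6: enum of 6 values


State space = product of domain sizes of all variables.
Domain sizes:
  v1 (boolean): 2
  v2 (integer in [2..4]): 3
  v3 (integer in [1..7]): 7
  v4 (boolean): 2
  v5 (enum of 3 values): 3
  v6 (enum of 6 values): 6
Product = 2 * 3 * 7 * 2 * 3 * 6 = 1512

1512


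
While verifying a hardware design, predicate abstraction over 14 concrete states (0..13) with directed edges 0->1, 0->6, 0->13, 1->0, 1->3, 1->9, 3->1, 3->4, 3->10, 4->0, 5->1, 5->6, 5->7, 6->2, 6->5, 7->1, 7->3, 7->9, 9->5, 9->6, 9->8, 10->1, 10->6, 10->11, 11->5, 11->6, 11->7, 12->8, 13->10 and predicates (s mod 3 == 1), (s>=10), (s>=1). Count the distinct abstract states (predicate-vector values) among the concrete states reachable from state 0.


BFS from 0:
Concrete reachable: {0, 1, 2, 3, 4, 5, 6, 7, 8, 9, 10, 11, 13}
Abstract via predicates (s mod 3 == 1), (s>=10), (s>=1):
  (0,0,0) <- {0}
  (0,0,1) <- {2, 3, 5, 6, 8, 9}
  (0,1,1) <- {11}
  (1,0,1) <- {1, 4, 7}
  (1,1,1) <- {10, 13}
Distinct abstract states = 5

5


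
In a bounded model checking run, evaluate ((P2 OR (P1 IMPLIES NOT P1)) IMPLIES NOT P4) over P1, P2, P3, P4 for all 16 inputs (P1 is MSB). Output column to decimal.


Formula: ((P2 OR (P1 IMPLIES NOT P1)) IMPLIES NOT P4) over P1, P2, P3, P4 (16 rows)
Evaluate each row (bits = P1,P2,P3,P4, MSB first):
  row 0 [0000]: ((0 OR (0 IMPLIES NOT 0)) IMPLIES NOT 0) -> 1
  row 1 [0001]: ((0 OR (0 IMPLIES NOT 0)) IMPLIES NOT 1) -> 0
  row 2 [0010]: ((0 OR (0 IMPLIES NOT 0)) IMPLIES NOT 0) -> 1
  row 3 [0011]: ((0 OR (0 IMPLIES NOT 0)) IMPLIES NOT 1) -> 0
  row 4 [0100]: ((1 OR (0 IMPLIES NOT 0)) IMPLIES NOT 0) -> 1
  row 5 [0101]: ((1 OR (0 IMPLIES NOT 0)) IMPLIES NOT 1) -> 0
  row 6 [0110]: ((1 OR (0 IMPLIES NOT 0)) IMPLIES NOT 0) -> 1
  row 7 [0111]: ((1 OR (0 IMPLIES NOT 0)) IMPLIES NOT 1) -> 0
  row 8 [1000]: ((0 OR (1 IMPLIES NOT 1)) IMPLIES NOT 0) -> 1
  row 9 [1001]: ((0 OR (1 IMPLIES NOT 1)) IMPLIES NOT 1) -> 1
  row 10 [1010]: ((0 OR (1 IMPLIES NOT 1)) IMPLIES NOT 0) -> 1
  row 11 [1011]: ((0 OR (1 IMPLIES NOT 1)) IMPLIES NOT 1) -> 1
  row 12 [1100]: ((1 OR (1 IMPLIES NOT 1)) IMPLIES NOT 0) -> 1
  row 13 [1101]: ((1 OR (1 IMPLIES NOT 1)) IMPLIES NOT 1) -> 0
  row 14 [1110]: ((1 OR (1 IMPLIES NOT 1)) IMPLIES NOT 0) -> 1
  row 15 [1111]: ((1 OR (1 IMPLIES NOT 1)) IMPLIES NOT 1) -> 0
Full result column, 4 rows per line (P1,P2 fixed per line; P3,P4 runs 00..11 left to right):
  rows 0-3 [P1,P2=00]: 1010  = hex A
  rows 4-7 [P1,P2=01]: 1010  = hex A
  rows 8-11 [P1,P2=10]: 1111  = hex F
  rows 12-15 [P1,P2=11]: 1010  = hex A
Output column (row 0 .. row 15) = 1010101011111010
Output column grouped in 4s = 1010 1010 1111 1010 = 0xAAFA
Convert to decimal digit by digit (value = value*16 + digit):
  A -> 10
  10*16 + 10 (A) = 170
  170*16 + 15 (F) = 2735
  2735*16 + 10 (A) = 43770
Decimal = 43770

43770


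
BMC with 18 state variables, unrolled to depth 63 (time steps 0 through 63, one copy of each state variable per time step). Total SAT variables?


BMC unrolls to depth k, creating one copy of each state var for steps 0..k.
Step count = 63 + 1 = 64 (steps 0 through 63)
Vars per step = 18
Total = 18 * 64 = 1152

1152


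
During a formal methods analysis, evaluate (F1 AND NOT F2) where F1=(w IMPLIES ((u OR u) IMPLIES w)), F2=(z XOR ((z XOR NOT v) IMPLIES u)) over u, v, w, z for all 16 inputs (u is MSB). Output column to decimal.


F1 = (w IMPLIES ((u OR u) IMPLIES w))
F2 = (z XOR ((z XOR NOT v) IMPLIES u))
Counterexample to F1=>F2 is where F1=1 and F2=0.
Evaluate each row (bits = u,v,w,z, MSB first):
  row 0 [0000]: F1=1 F2=0 -> F1&~F2 -> 1
  row 1 [0001]: F1=1 F2=0 -> F1&~F2 -> 1
  row 2 [0010]: F1=1 F2=0 -> F1&~F2 -> 1
  row 3 [0011]: F1=1 F2=0 -> F1&~F2 -> 1
  row 4 [0100]: F1=1 F2=1 -> F1&~F2 -> 0
  row 5 [0101]: F1=1 F2=1 -> F1&~F2 -> 0
  row 6 [0110]: F1=1 F2=1 -> F1&~F2 -> 0
  row 7 [0111]: F1=1 F2=1 -> F1&~F2 -> 0
  row 8 [1000]: F1=1 F2=1 -> F1&~F2 -> 0
  row 9 [1001]: F1=1 F2=0 -> F1&~F2 -> 1
  row 10 [1010]: F1=1 F2=1 -> F1&~F2 -> 0
  row 11 [1011]: F1=1 F2=0 -> F1&~F2 -> 1
  row 12 [1100]: F1=1 F2=1 -> F1&~F2 -> 0
  row 13 [1101]: F1=1 F2=0 -> F1&~F2 -> 1
  row 14 [1110]: F1=1 F2=1 -> F1&~F2 -> 0
  row 15 [1111]: F1=1 F2=0 -> F1&~F2 -> 1
Full result column, 4 rows per line (u,v fixed per line; w,z runs 00..11 left to right):
  rows 0-3 [u,v=00]: 1111  = hex F
  rows 4-7 [u,v=01]: 0000  = hex 0
  rows 8-11 [u,v=10]: 0101  = hex 5
  rows 12-15 [u,v=11]: 0101  = hex 5
Counterexample vector (row 0 .. row 15) = 1111000001010101
Output column grouped in 4s = 1111 0000 0101 0101 = 0xF055
Convert to decimal digit by digit (value = value*16 + digit):
  F -> 15
  15*16 + 0 = 240
  240*16 + 5 = 3845
  3845*16 + 5 = 61525
Decimal = 61525

61525


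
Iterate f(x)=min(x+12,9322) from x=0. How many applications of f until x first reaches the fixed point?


Step 1: x=0, cap=9322, increment=12
Step 2: x grows by 12 each step until capped at 9322; fixed point is x=9322
Step 3: iterations = ceil(9322/12) = 777

777


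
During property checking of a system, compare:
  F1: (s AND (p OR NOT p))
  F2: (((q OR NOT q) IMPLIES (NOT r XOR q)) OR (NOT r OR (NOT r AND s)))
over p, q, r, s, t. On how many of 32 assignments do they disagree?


F1 = (s AND (p OR NOT p))
F2 = (((q OR NOT q) IMPLIES (NOT r XOR q)) OR (NOT r OR (NOT r AND s)))
Evaluate both on each of 32 rows (bits = p,q,r,s,t):
  row 0 [00000]: F1=0 F2=1 (differ) -> 1
  row 1 [00001]: F1=0 F2=1 (differ) -> 1
  row 2 [00010]: F1=1 F2=1 -> 0
  row 3 [00011]: F1=1 F2=1 -> 0
  row 4 [00100]: F1=0 F2=0 -> 0
  row 5 [00101]: F1=0 F2=0 -> 0
  row 6 [00110]: F1=1 F2=0 (differ) -> 1
  row 7 [00111]: F1=1 F2=0 (differ) -> 1
  row 8 [01000]: F1=0 F2=1 (differ) -> 1
  row 9 [01001]: F1=0 F2=1 (differ) -> 1
  row 10 [01010]: F1=1 F2=1 -> 0
  row 11 [01011]: F1=1 F2=1 -> 0
  row 12 [01100]: F1=0 F2=1 (differ) -> 1
  row 13 [01101]: F1=0 F2=1 (differ) -> 1
  row 14 [01110]: F1=1 F2=1 -> 0
  row 15 [01111]: F1=1 F2=1 -> 0
  row 16 [10000]: F1=0 F2=1 (differ) -> 1
  row 17 [10001]: F1=0 F2=1 (differ) -> 1
  row 18 [10010]: F1=1 F2=1 -> 0
  row 19 [10011]: F1=1 F2=1 -> 0
  row 20 [10100]: F1=0 F2=0 -> 0
  row 21 [10101]: F1=0 F2=0 -> 0
  row 22 [10110]: F1=1 F2=0 (differ) -> 1
  row 23 [10111]: F1=1 F2=0 (differ) -> 1
  row 24 [11000]: F1=0 F2=1 (differ) -> 1
  row 25 [11001]: F1=0 F2=1 (differ) -> 1
  row 26 [11010]: F1=1 F2=1 -> 0
  row 27 [11011]: F1=1 F2=1 -> 0
  row 28 [11100]: F1=0 F2=1 (differ) -> 1
  row 29 [11101]: F1=0 F2=1 (differ) -> 1
  row 30 [11110]: F1=1 F2=1 -> 0
  row 31 [11111]: F1=1 F2=1 -> 0
Full result column, 8 rows per line (p,q fixed per line; r,s,t runs 000..111 left to right):
  rows 0-7 [p,q=00]: 11000011  (ones: 4)
  rows 8-15 [p,q=01]: 11001100  (ones: 4)
  rows 16-23 [p,q=10]: 11000011  (ones: 4)
  rows 24-31 [p,q=11]: 11001100  (ones: 4)
Disagreements = 4+4+4+4 = 16

16


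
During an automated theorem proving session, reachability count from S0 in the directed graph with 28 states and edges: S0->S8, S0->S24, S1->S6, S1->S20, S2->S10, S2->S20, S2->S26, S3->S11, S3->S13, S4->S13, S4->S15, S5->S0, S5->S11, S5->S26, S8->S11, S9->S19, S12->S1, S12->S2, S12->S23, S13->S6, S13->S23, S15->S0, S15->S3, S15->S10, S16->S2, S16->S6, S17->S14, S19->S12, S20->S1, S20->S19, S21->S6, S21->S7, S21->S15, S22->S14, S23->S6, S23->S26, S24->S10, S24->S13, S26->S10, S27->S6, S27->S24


BFS from S0:
  layer 0: {S0}
  layer 1: {S8, S24}
  layer 2: {S10, S11, S13}
  layer 3: {S6, S23}
  layer 4: {S26}
Reachable set: {S0, S6, S8, S10, S11, S13, S23, S24, S26}
Count = 9

9


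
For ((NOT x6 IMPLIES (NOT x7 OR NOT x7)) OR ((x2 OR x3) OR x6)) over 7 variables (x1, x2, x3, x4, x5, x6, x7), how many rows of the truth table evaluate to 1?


Formula: ((NOT x6 IMPLIES (NOT x7 OR NOT x7)) OR ((x2 OR x3) OR x6)) over 7 vars (128 rows)
Evaluate each row (x1, x2, x3, x4, x5, x6, x7 as bits, MSB first):
  row 0 [0000000]: ((NOT 0 IMPLIES (NOT 0 OR NOT 0)) OR ((0 OR 0) OR 0)) -> 1
  row 1 [0000001]: ((NOT 0 IMPLIES (NOT 1 OR NOT 1)) OR ((0 OR 0) OR 0)) -> 0
  row 2 [0000010]: ((NOT 1 IMPLIES (NOT 0 OR NOT 0)) OR ((0 OR 0) OR 1)) -> 1
  row 3 [0000011]: ((NOT 1 IMPLIES (NOT 1 OR NOT 1)) OR ((0 OR 0) OR 1)) -> 1
  row 4 [0000100]: ((NOT 0 IMPLIES (NOT 0 OR NOT 0)) OR ((0 OR 0) OR 0)) -> 1
  (every remaining row is evaluated the same way; all 128 results are listed next)
Full result column, 8 rows per line (x1,x2,x3,x4 fixed per line; x5,x6,x7 runs 000..111 left to right):
  rows 0-7 [x1,x2,x3,x4=0000]: 10111011  (ones: 6)
  rows 8-15 [x1,x2,x3,x4=0001]: 10111011  (ones: 6)
  rows 16-23 [x1,x2,x3,x4=0010]: 11111111  (ones: 8)
  rows 24-31 [x1,x2,x3,x4=0011]: 11111111  (ones: 8)
  rows 32-39 [x1,x2,x3,x4=0100]: 11111111  (ones: 8)
  rows 40-47 [x1,x2,x3,x4=0101]: 11111111  (ones: 8)
  rows 48-55 [x1,x2,x3,x4=0110]: 11111111  (ones: 8)
  rows 56-63 [x1,x2,x3,x4=0111]: 11111111  (ones: 8)
  rows 64-71 [x1,x2,x3,x4=1000]: 10111011  (ones: 6)
  rows 72-79 [x1,x2,x3,x4=1001]: 10111011  (ones: 6)
  rows 80-87 [x1,x2,x3,x4=1010]: 11111111  (ones: 8)
  rows 88-95 [x1,x2,x3,x4=1011]: 11111111  (ones: 8)
  rows 96-103 [x1,x2,x3,x4=1100]: 11111111  (ones: 8)
  rows 104-111 [x1,x2,x3,x4=1101]: 11111111  (ones: 8)
  rows 112-119 [x1,x2,x3,x4=1110]: 11111111  (ones: 8)
  rows 120-127 [x1,x2,x3,x4=1111]: 11111111  (ones: 8)
Count of 1-rows = 6+6+8+8+8+8+8+8+6+6+8+8+8+8+8+8 = 120

120


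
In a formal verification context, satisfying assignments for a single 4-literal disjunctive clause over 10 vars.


Step 1: Total=2^10=1024
Step 2: Unsat when all 4 false: 2^6=64
Step 3: Sat=1024-64=960

960


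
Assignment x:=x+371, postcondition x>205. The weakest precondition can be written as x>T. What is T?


Formula: wp(x:=E, P) = P[E/x] (substitute E for x in postcondition)
Step 1: Postcondition: x>205
Step 2: Substitute x+371 for x: x+371>205
Step 3: Solve for x: x > 205-371 = -166

-166


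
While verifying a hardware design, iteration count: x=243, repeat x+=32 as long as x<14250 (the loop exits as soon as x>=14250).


Step 1: x goes from 243 toward 14250 by 32; the body runs while x<14250, so iterations = ceil((bound-start)/step)
Step 2: Distance=14007
Step 3: ceil(14007/32)=438

438


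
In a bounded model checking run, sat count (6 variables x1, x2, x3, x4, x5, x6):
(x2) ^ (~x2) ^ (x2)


CNF with 3 clauses over 6 vars (64 assignments).
An assignment satisfies CNF iff every clause has >=1 true literal.
Check each row (bits = x1,x2,x3,x4,x5,x6; clause T/F shown):
  row 0 [000000]: clauses=FTF -> 0
  row 1 [000001]: clauses=FTF -> 0
  row 2 [000010]: clauses=FTF -> 0
  row 3 [000011]: clauses=FTF -> 0
  row 4 [000100]: clauses=FTF -> 0
  (every remaining row is evaluated the same way; all 64 results are listed next)
Full result column, 8 rows per line (x1,x2,x3 fixed per line; x4,x5,x6 runs 000..111 left to right):
  rows 0-7 [x1,x2,x3=000]: 00000000  (ones: 0)
  rows 8-15 [x1,x2,x3=001]: 00000000  (ones: 0)
  rows 16-23 [x1,x2,x3=010]: 00000000  (ones: 0)
  rows 24-31 [x1,x2,x3=011]: 00000000  (ones: 0)
  rows 32-39 [x1,x2,x3=100]: 00000000  (ones: 0)
  rows 40-47 [x1,x2,x3=101]: 00000000  (ones: 0)
  rows 48-55 [x1,x2,x3=110]: 00000000  (ones: 0)
  rows 56-63 [x1,x2,x3=111]: 00000000  (ones: 0)
Satisfying assignments = 0+0+0+0+0+0+0+0 = 0

0


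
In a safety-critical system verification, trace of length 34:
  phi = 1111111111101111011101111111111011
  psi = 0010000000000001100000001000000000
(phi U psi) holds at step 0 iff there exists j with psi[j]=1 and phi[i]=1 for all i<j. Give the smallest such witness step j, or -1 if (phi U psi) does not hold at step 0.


(phi U psi) at 0: need smallest j with psi[j]=1 and phi[i]=1 for all i in [0,j).
Scan from step 0:
  step 0: phi=1, psi=0 -> continue
  step 1: phi=1, psi=0 -> continue
  step 2: psi=1 and phi held for [0,2) -> witness found
Witness step = 2

2


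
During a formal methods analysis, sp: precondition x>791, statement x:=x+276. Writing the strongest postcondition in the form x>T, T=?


Formula: sp(P, x:=E) = exists old_x. (x = E[old_x/x]) AND P[old_x/x] (old_x is the value of x before the assignment; eliminate old_x by solving x = E[old_x/x] for old_x)
Step 1: Precondition P: x>791, i.e. old_x > 791
Step 2: Assignment gives x = old_x + 276, so old_x = x - 276
Step 3: Substitute into P: x - 276 > 791
Step 4: Simplify: x > 791+276 = 1067

1067


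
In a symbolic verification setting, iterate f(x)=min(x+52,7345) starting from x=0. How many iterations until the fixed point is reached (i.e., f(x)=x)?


Step 1: x=0, cap=7345, increment=52
Step 2: x grows by 52 each step until capped at 7345; fixed point is x=7345
Step 3: iterations = ceil(7345/52) = 142

142


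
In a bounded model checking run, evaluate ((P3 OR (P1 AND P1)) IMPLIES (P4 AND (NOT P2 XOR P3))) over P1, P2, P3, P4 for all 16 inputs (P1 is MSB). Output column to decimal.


Formula: ((P3 OR (P1 AND P1)) IMPLIES (P4 AND (NOT P2 XOR P3))) over P1, P2, P3, P4 (16 rows)
Evaluate each row (bits = P1,P2,P3,P4, MSB first):
  row 0 [0000]: ((0 OR (0 AND 0)) IMPLIES (0 AND (NOT 0 XOR 0))) -> 1
  row 1 [0001]: ((0 OR (0 AND 0)) IMPLIES (1 AND (NOT 0 XOR 0))) -> 1
  row 2 [0010]: ((1 OR (0 AND 0)) IMPLIES (0 AND (NOT 0 XOR 1))) -> 0
  row 3 [0011]: ((1 OR (0 AND 0)) IMPLIES (1 AND (NOT 0 XOR 1))) -> 0
  row 4 [0100]: ((0 OR (0 AND 0)) IMPLIES (0 AND (NOT 1 XOR 0))) -> 1
  row 5 [0101]: ((0 OR (0 AND 0)) IMPLIES (1 AND (NOT 1 XOR 0))) -> 1
  row 6 [0110]: ((1 OR (0 AND 0)) IMPLIES (0 AND (NOT 1 XOR 1))) -> 0
  row 7 [0111]: ((1 OR (0 AND 0)) IMPLIES (1 AND (NOT 1 XOR 1))) -> 1
  row 8 [1000]: ((0 OR (1 AND 1)) IMPLIES (0 AND (NOT 0 XOR 0))) -> 0
  row 9 [1001]: ((0 OR (1 AND 1)) IMPLIES (1 AND (NOT 0 XOR 0))) -> 1
  row 10 [1010]: ((1 OR (1 AND 1)) IMPLIES (0 AND (NOT 0 XOR 1))) -> 0
  row 11 [1011]: ((1 OR (1 AND 1)) IMPLIES (1 AND (NOT 0 XOR 1))) -> 0
  row 12 [1100]: ((0 OR (1 AND 1)) IMPLIES (0 AND (NOT 1 XOR 0))) -> 0
  row 13 [1101]: ((0 OR (1 AND 1)) IMPLIES (1 AND (NOT 1 XOR 0))) -> 0
  row 14 [1110]: ((1 OR (1 AND 1)) IMPLIES (0 AND (NOT 1 XOR 1))) -> 0
  row 15 [1111]: ((1 OR (1 AND 1)) IMPLIES (1 AND (NOT 1 XOR 1))) -> 1
Full result column, 4 rows per line (P1,P2 fixed per line; P3,P4 runs 00..11 left to right):
  rows 0-3 [P1,P2=00]: 1100  = hex C
  rows 4-7 [P1,P2=01]: 1101  = hex D
  rows 8-11 [P1,P2=10]: 0100  = hex 4
  rows 12-15 [P1,P2=11]: 0001  = hex 1
Output column (row 0 .. row 15) = 1100110101000001
Output column grouped in 4s = 1100 1101 0100 0001 = 0xCD41
Convert to decimal digit by digit (value = value*16 + digit):
  C -> 12
  12*16 + 13 (D) = 205
  205*16 + 4 = 3284
  3284*16 + 1 = 52545
Decimal = 52545

52545


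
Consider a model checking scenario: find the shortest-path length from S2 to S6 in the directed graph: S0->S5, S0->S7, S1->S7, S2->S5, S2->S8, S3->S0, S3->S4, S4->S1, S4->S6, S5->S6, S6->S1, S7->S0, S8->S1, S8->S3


BFS layer-by-layer from S2:
  dist 0: {S2}
  dist 1: {S5, S8}
  dist 2: {S1, S3, S6}
  -> S6 reached at distance 2
Shortest path length = 2

2


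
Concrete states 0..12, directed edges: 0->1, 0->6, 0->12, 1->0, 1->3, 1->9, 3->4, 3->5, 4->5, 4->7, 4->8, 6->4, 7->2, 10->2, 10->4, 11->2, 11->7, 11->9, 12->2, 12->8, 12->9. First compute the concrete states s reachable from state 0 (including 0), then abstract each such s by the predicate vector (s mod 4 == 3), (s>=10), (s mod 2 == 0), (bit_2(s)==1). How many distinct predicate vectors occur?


BFS from 0:
Concrete reachable: {0, 1, 2, 3, 4, 5, 6, 7, 8, 9, 12}
Abstract via predicates (s mod 4 == 3), (s>=10), (s mod 2 == 0), (bit_2(s)==1):
  (0,0,0,0) <- {1, 9}
  (0,0,0,1) <- {5}
  (0,0,1,0) <- {0, 2, 8}
  (0,0,1,1) <- {4, 6}
  (0,1,1,1) <- {12}
  (1,0,0,0) <- {3}
  (1,0,0,1) <- {7}
Distinct abstract states = 7

7


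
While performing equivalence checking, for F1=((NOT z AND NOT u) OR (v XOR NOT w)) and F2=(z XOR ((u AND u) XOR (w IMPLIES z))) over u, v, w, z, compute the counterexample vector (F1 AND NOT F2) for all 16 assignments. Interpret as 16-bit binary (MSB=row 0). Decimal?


F1 = ((NOT z AND NOT u) OR (v XOR NOT w))
F2 = (z XOR ((u AND u) XOR (w IMPLIES z)))
Counterexample to F1=>F2 is where F1=1 and F2=0.
Evaluate each row (bits = u,v,w,z, MSB first):
  row 0 [0000]: F1=1 F2=1 -> F1&~F2 -> 0
  row 1 [0001]: F1=1 F2=0 -> F1&~F2 -> 1
  row 2 [0010]: F1=1 F2=0 -> F1&~F2 -> 1
  row 3 [0011]: F1=0 F2=0 -> F1&~F2 -> 0
  row 4 [0100]: F1=1 F2=1 -> F1&~F2 -> 0
  row 5 [0101]: F1=0 F2=0 -> F1&~F2 -> 0
  row 6 [0110]: F1=1 F2=0 -> F1&~F2 -> 1
  row 7 [0111]: F1=1 F2=0 -> F1&~F2 -> 1
  row 8 [1000]: F1=1 F2=0 -> F1&~F2 -> 1
  row 9 [1001]: F1=1 F2=1 -> F1&~F2 -> 0
  row 10 [1010]: F1=0 F2=1 -> F1&~F2 -> 0
  row 11 [1011]: F1=0 F2=1 -> F1&~F2 -> 0
  row 12 [1100]: F1=0 F2=0 -> F1&~F2 -> 0
  row 13 [1101]: F1=0 F2=1 -> F1&~F2 -> 0
  row 14 [1110]: F1=1 F2=1 -> F1&~F2 -> 0
  row 15 [1111]: F1=1 F2=1 -> F1&~F2 -> 0
Full result column, 4 rows per line (u,v fixed per line; w,z runs 00..11 left to right):
  rows 0-3 [u,v=00]: 0110  = hex 6
  rows 4-7 [u,v=01]: 0011  = hex 3
  rows 8-11 [u,v=10]: 1000  = hex 8
  rows 12-15 [u,v=11]: 0000  = hex 0
Counterexample vector (row 0 .. row 15) = 0110001110000000
Output column grouped in 4s = 0110 0011 1000 0000 = 0x6380
Convert to decimal digit by digit (value = value*16 + digit):
  6 -> 6
  6*16 + 3 = 99
  99*16 + 8 = 1592
  1592*16 + 0 = 25472
Decimal = 25472

25472


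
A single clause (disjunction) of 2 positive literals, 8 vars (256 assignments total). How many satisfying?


Step 1: Total=2^8=256
Step 2: Unsat when all 2 false: 2^6=64
Step 3: Sat=256-64=192

192


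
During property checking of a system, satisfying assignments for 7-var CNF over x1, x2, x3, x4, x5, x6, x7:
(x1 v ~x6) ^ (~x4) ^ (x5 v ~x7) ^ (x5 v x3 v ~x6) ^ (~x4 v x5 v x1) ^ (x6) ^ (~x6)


CNF with 7 clauses over 7 vars (128 assignments).
An assignment satisfies CNF iff every clause has >=1 true literal.
Check each row (bits = x1,x2,x3,x4,x5,x6,x7; clause T/F shown):
  row 0 [0000000]: clauses=TTTTTFT -> 0
  row 1 [0000001]: clauses=TTFTTFT -> 0
  row 2 [0000010]: clauses=FTTFTTF -> 0
  row 3 [0000011]: clauses=FTFFTTF -> 0
  row 4 [0000100]: clauses=TTTTTFT -> 0
  (every remaining row is evaluated the same way; all 128 results are listed next)
Full result column, 8 rows per line (x1,x2,x3,x4 fixed per line; x5,x6,x7 runs 000..111 left to right):
  rows 0-7 [x1,x2,x3,x4=0000]: 00000000  (ones: 0)
  rows 8-15 [x1,x2,x3,x4=0001]: 00000000  (ones: 0)
  rows 16-23 [x1,x2,x3,x4=0010]: 00000000  (ones: 0)
  rows 24-31 [x1,x2,x3,x4=0011]: 00000000  (ones: 0)
  rows 32-39 [x1,x2,x3,x4=0100]: 00000000  (ones: 0)
  rows 40-47 [x1,x2,x3,x4=0101]: 00000000  (ones: 0)
  rows 48-55 [x1,x2,x3,x4=0110]: 00000000  (ones: 0)
  rows 56-63 [x1,x2,x3,x4=0111]: 00000000  (ones: 0)
  rows 64-71 [x1,x2,x3,x4=1000]: 00000000  (ones: 0)
  rows 72-79 [x1,x2,x3,x4=1001]: 00000000  (ones: 0)
  rows 80-87 [x1,x2,x3,x4=1010]: 00000000  (ones: 0)
  rows 88-95 [x1,x2,x3,x4=1011]: 00000000  (ones: 0)
  rows 96-103 [x1,x2,x3,x4=1100]: 00000000  (ones: 0)
  rows 104-111 [x1,x2,x3,x4=1101]: 00000000  (ones: 0)
  rows 112-119 [x1,x2,x3,x4=1110]: 00000000  (ones: 0)
  rows 120-127 [x1,x2,x3,x4=1111]: 00000000  (ones: 0)
Satisfying assignments = 0+0+0+0+0+0+0+0+0+0+0+0+0+0+0+0 = 0

0


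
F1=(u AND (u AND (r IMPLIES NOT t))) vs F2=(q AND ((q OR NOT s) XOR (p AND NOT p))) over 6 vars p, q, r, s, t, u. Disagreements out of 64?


F1 = (u AND (u AND (r IMPLIES NOT t)))
F2 = (q AND ((q OR NOT s) XOR (p AND NOT p)))
Evaluate both on each of 64 rows (bits = p,q,r,s,t,u):
  row 0 [000000]: F1=0 F2=0 -> 0
  row 1 [000001]: F1=1 F2=0 (differ) -> 1
  row 2 [000010]: F1=0 F2=0 -> 0
  row 3 [000011]: F1=1 F2=0 (differ) -> 1
  row 4 [000100]: F1=0 F2=0 -> 0
  (every remaining row is evaluated the same way; all 64 results are listed next)
Full result column, 8 rows per line (p,q,r fixed per line; s,t,u runs 000..111 left to right):
  rows 0-7 [p,q,r=000]: 01010101  (ones: 4)
  rows 8-15 [p,q,r=001]: 01000100  (ones: 2)
  rows 16-23 [p,q,r=010]: 10101010  (ones: 4)
  rows 24-31 [p,q,r=011]: 10111011  (ones: 6)
  rows 32-39 [p,q,r=100]: 01010101  (ones: 4)
  rows 40-47 [p,q,r=101]: 01000100  (ones: 2)
  rows 48-55 [p,q,r=110]: 10101010  (ones: 4)
  rows 56-63 [p,q,r=111]: 10111011  (ones: 6)
Disagreements = 4+2+4+6+4+2+4+6 = 32

32


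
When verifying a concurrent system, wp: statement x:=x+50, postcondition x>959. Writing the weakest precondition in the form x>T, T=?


Formula: wp(x:=E, P) = P[E/x] (substitute E for x in postcondition)
Step 1: Postcondition: x>959
Step 2: Substitute x+50 for x: x+50>959
Step 3: Solve for x: x > 959-50 = 909

909


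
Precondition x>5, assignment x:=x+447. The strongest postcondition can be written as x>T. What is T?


Formula: sp(P, x:=E) = exists old_x. (x = E[old_x/x]) AND P[old_x/x] (old_x is the value of x before the assignment; eliminate old_x by solving x = E[old_x/x] for old_x)
Step 1: Precondition P: x>5, i.e. old_x > 5
Step 2: Assignment gives x = old_x + 447, so old_x = x - 447
Step 3: Substitute into P: x - 447 > 5
Step 4: Simplify: x > 5+447 = 452

452


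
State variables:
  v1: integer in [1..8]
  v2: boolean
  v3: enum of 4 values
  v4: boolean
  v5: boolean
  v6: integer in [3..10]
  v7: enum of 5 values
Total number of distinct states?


State space = product of domain sizes of all variables.
Domain sizes:
  v1 (integer in [1..8]): 8
  v2 (boolean): 2
  v3 (enum of 4 values): 4
  v4 (boolean): 2
  v5 (boolean): 2
  v6 (integer in [3..10]): 8
  v7 (enum of 5 values): 5
Product = 8 * 2 * 4 * 2 * 2 * 8 * 5 = 10240

10240


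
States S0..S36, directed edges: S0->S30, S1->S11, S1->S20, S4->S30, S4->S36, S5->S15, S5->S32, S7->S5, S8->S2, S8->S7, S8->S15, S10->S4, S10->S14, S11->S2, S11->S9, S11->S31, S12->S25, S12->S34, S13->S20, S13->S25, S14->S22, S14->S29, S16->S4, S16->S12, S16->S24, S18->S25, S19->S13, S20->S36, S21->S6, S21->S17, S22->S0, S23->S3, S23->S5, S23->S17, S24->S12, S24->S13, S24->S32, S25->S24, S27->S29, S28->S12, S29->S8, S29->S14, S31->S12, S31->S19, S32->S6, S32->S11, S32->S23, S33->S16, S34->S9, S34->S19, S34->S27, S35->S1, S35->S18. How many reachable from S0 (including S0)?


BFS from S0:
  layer 0: {S0}
  layer 1: {S30}
Reachable set: {S0, S30}
Count = 2

2


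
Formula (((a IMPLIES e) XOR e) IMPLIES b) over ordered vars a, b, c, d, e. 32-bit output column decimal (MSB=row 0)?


Formula: (((a IMPLIES e) XOR e) IMPLIES b) over a, b, c, d, e (32 rows)
Evaluate each row (bits = a,b,c,d,e, MSB first):
  row 0 [00000]: (((0 IMPLIES 0) XOR 0) IMPLIES 0) -> 0
  row 1 [00001]: (((0 IMPLIES 1) XOR 1) IMPLIES 0) -> 1
  row 2 [00010]: (((0 IMPLIES 0) XOR 0) IMPLIES 0) -> 0
  row 3 [00011]: (((0 IMPLIES 1) XOR 1) IMPLIES 0) -> 1
  row 4 [00100]: (((0 IMPLIES 0) XOR 0) IMPLIES 0) -> 0
  row 5 [00101]: (((0 IMPLIES 1) XOR 1) IMPLIES 0) -> 1
  row 6 [00110]: (((0 IMPLIES 0) XOR 0) IMPLIES 0) -> 0
  row 7 [00111]: (((0 IMPLIES 1) XOR 1) IMPLIES 0) -> 1
  row 8 [01000]: (((0 IMPLIES 0) XOR 0) IMPLIES 1) -> 1
  row 9 [01001]: (((0 IMPLIES 1) XOR 1) IMPLIES 1) -> 1
  row 10 [01010]: (((0 IMPLIES 0) XOR 0) IMPLIES 1) -> 1
  row 11 [01011]: (((0 IMPLIES 1) XOR 1) IMPLIES 1) -> 1
  row 12 [01100]: (((0 IMPLIES 0) XOR 0) IMPLIES 1) -> 1
  row 13 [01101]: (((0 IMPLIES 1) XOR 1) IMPLIES 1) -> 1
  row 14 [01110]: (((0 IMPLIES 0) XOR 0) IMPLIES 1) -> 1
  row 15 [01111]: (((0 IMPLIES 1) XOR 1) IMPLIES 1) -> 1
  row 16 [10000]: (((1 IMPLIES 0) XOR 0) IMPLIES 0) -> 1
  row 17 [10001]: (((1 IMPLIES 1) XOR 1) IMPLIES 0) -> 1
  row 18 [10010]: (((1 IMPLIES 0) XOR 0) IMPLIES 0) -> 1
  row 19 [10011]: (((1 IMPLIES 1) XOR 1) IMPLIES 0) -> 1
  row 20 [10100]: (((1 IMPLIES 0) XOR 0) IMPLIES 0) -> 1
  row 21 [10101]: (((1 IMPLIES 1) XOR 1) IMPLIES 0) -> 1
  row 22 [10110]: (((1 IMPLIES 0) XOR 0) IMPLIES 0) -> 1
  row 23 [10111]: (((1 IMPLIES 1) XOR 1) IMPLIES 0) -> 1
  row 24 [11000]: (((1 IMPLIES 0) XOR 0) IMPLIES 1) -> 1
  row 25 [11001]: (((1 IMPLIES 1) XOR 1) IMPLIES 1) -> 1
  row 26 [11010]: (((1 IMPLIES 0) XOR 0) IMPLIES 1) -> 1
  row 27 [11011]: (((1 IMPLIES 1) XOR 1) IMPLIES 1) -> 1
  row 28 [11100]: (((1 IMPLIES 0) XOR 0) IMPLIES 1) -> 1
  row 29 [11101]: (((1 IMPLIES 1) XOR 1) IMPLIES 1) -> 1
  row 30 [11110]: (((1 IMPLIES 0) XOR 0) IMPLIES 1) -> 1
  row 31 [11111]: (((1 IMPLIES 1) XOR 1) IMPLIES 1) -> 1
Full result column, 4 rows per line (a,b,c fixed per line; d,e runs 00..11 left to right):
  rows 0-3 [a,b,c=000]: 0101  = hex 5
  rows 4-7 [a,b,c=001]: 0101  = hex 5
  rows 8-11 [a,b,c=010]: 1111  = hex F
  rows 12-15 [a,b,c=011]: 1111  = hex F
  rows 16-19 [a,b,c=100]: 1111  = hex F
  rows 20-23 [a,b,c=101]: 1111  = hex F
  rows 24-27 [a,b,c=110]: 1111  = hex F
  rows 28-31 [a,b,c=111]: 1111  = hex F
Output column (row 0 .. row 31) = 01010101111111111111111111111111
Output column grouped in 4s = 0101 0101 1111 1111 1111 1111 1111 1111 = 0x55FFFFFF
Convert to decimal digit by digit (value = value*16 + digit):
  5 -> 5
  5*16 + 5 = 85
  85*16 + 15 (F) = 1375
  1375*16 + 15 (F) = 22015
  22015*16 + 15 (F) = 352255
  352255*16 + 15 (F) = 5636095
  5636095*16 + 15 (F) = 90177535
  90177535*16 + 15 (F) = 1442840575
Decimal = 1442840575

1442840575


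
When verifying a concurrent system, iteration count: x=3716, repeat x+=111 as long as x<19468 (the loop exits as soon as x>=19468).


Step 1: x goes from 3716 toward 19468 by 111; the body runs while x<19468, so iterations = ceil((bound-start)/step)
Step 2: Distance=15752
Step 3: ceil(15752/111)=142

142


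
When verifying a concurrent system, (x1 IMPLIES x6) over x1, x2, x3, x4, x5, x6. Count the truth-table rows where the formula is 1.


Formula: (x1 IMPLIES x6) over 6 vars (64 rows)
Evaluate each row (x1, x2, x3, x4, x5, x6 as bits, MSB first):
  row 0 [000000]: (0 IMPLIES 0) -> 1
  row 1 [000001]: (0 IMPLIES 1) -> 1
  row 2 [000010]: (0 IMPLIES 0) -> 1
  row 3 [000011]: (0 IMPLIES 1) -> 1
  row 4 [000100]: (0 IMPLIES 0) -> 1
  (every remaining row is evaluated the same way; all 64 results are listed next)
Full result column, 8 rows per line (x1,x2,x3 fixed per line; x4,x5,x6 runs 000..111 left to right):
  rows 0-7 [x1,x2,x3=000]: 11111111  (ones: 8)
  rows 8-15 [x1,x2,x3=001]: 11111111  (ones: 8)
  rows 16-23 [x1,x2,x3=010]: 11111111  (ones: 8)
  rows 24-31 [x1,x2,x3=011]: 11111111  (ones: 8)
  rows 32-39 [x1,x2,x3=100]: 01010101  (ones: 4)
  rows 40-47 [x1,x2,x3=101]: 01010101  (ones: 4)
  rows 48-55 [x1,x2,x3=110]: 01010101  (ones: 4)
  rows 56-63 [x1,x2,x3=111]: 01010101  (ones: 4)
Count of 1-rows = 8+8+8+8+4+4+4+4 = 48

48


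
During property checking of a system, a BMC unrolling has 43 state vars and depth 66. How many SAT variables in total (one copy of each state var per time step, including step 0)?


BMC unrolls to depth k, creating one copy of each state var for steps 0..k.
Step count = 66 + 1 = 67 (steps 0 through 66)
Vars per step = 43
Total = 43 * 67 = 2881

2881


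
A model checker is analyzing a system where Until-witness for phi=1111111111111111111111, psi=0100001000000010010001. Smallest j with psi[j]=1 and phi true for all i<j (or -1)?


(phi U psi) at 0: need smallest j with psi[j]=1 and phi[i]=1 for all i in [0,j).
Scan from step 0:
  step 0: phi=1, psi=0 -> continue
  step 1: psi=1 and phi held for [0,1) -> witness found
Witness step = 1

1


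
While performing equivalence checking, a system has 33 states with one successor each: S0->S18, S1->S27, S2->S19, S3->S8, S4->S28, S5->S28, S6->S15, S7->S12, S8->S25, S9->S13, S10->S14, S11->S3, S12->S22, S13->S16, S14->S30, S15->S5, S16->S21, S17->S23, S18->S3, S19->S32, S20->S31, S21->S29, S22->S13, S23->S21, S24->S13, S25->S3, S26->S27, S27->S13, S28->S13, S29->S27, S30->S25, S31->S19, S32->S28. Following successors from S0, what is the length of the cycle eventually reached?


Trace from S0 until a state repeats:
  S0 -> S18 -> S3 -> S8 -> S25 -> S3
S3 first seen at step 2, revisited at step 5.
Cycle length = 5 - 2 = 3

3


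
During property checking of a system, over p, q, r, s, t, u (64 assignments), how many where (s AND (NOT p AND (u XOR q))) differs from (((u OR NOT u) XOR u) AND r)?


F1 = (s AND (NOT p AND (u XOR q)))
F2 = (((u OR NOT u) XOR u) AND r)
Evaluate both on each of 64 rows (bits = p,q,r,s,t,u):
  row 0 [000000]: F1=0 F2=0 -> 0
  row 1 [000001]: F1=0 F2=0 -> 0
  row 2 [000010]: F1=0 F2=0 -> 0
  row 3 [000011]: F1=0 F2=0 -> 0
  row 4 [000100]: F1=0 F2=0 -> 0
  (every remaining row is evaluated the same way; all 64 results are listed next)
Full result column, 8 rows per line (p,q,r fixed per line; s,t,u runs 000..111 left to right):
  rows 0-7 [p,q,r=000]: 00000101  (ones: 2)
  rows 8-15 [p,q,r=001]: 10101111  (ones: 6)
  rows 16-23 [p,q,r=010]: 00001010  (ones: 2)
  rows 24-31 [p,q,r=011]: 10100000  (ones: 2)
  rows 32-39 [p,q,r=100]: 00000000  (ones: 0)
  rows 40-47 [p,q,r=101]: 10101010  (ones: 4)
  rows 48-55 [p,q,r=110]: 00000000  (ones: 0)
  rows 56-63 [p,q,r=111]: 10101010  (ones: 4)
Disagreements = 2+6+2+2+0+4+0+4 = 20

20
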